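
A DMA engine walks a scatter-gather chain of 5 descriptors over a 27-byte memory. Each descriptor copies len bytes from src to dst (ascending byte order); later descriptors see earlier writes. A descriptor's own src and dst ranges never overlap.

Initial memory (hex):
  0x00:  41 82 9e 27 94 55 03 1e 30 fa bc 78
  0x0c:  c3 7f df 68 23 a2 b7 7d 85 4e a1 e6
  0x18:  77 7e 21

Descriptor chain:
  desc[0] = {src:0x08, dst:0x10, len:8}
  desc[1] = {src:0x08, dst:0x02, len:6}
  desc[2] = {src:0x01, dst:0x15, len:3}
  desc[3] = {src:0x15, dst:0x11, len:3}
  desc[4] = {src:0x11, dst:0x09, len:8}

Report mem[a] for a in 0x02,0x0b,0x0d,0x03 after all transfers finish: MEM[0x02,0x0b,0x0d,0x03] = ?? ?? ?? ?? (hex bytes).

[0] 0x08->0x10 len=8 : 30 fa bc 78 c3 7f df 68
[1] 0x08->0x02 len=6 : 30 fa bc 78 c3 7f
[2] 0x01->0x15 len=3 : 82 30 fa
[3] 0x15->0x11 len=3 : 82 30 fa
[4] 0x11->0x09 len=8 : 82 30 fa c3 82 30 fa 77
query mem[0x02]=0x30, mem[0x0b]=0xfa, mem[0x0d]=0x82, mem[0x03]=0xfa

MEM[0x02,0x0b,0x0d,0x03] = 30 fa 82 fa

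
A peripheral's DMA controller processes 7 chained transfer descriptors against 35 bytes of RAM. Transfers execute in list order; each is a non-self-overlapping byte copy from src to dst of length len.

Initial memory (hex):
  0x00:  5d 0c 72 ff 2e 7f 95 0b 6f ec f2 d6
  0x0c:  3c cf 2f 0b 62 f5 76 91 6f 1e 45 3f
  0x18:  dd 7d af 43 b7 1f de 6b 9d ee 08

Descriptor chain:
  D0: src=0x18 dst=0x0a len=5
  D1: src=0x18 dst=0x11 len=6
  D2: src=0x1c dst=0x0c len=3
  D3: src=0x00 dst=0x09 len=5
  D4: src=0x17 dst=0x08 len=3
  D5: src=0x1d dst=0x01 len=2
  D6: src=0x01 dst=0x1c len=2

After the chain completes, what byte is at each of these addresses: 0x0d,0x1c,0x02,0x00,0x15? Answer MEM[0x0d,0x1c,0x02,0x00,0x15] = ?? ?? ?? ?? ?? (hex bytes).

D0: mem[0x0a..0x0e] <- [dd 7d af 43 b7]
D1: mem[0x11..0x16] <- [dd 7d af 43 b7 1f]
D2: mem[0x0c..0x0e] <- [b7 1f de]
D3: mem[0x09..0x0d] <- [5d 0c 72 ff 2e]
D4: mem[0x08..0x0a] <- [3f dd 7d]
D5: mem[0x01..0x02] <- [1f de]
D6: mem[0x1c..0x1d] <- [1f de]
query mem[0x0d]=0x2e, mem[0x1c]=0x1f, mem[0x02]=0xde, mem[0x00]=0x5d, mem[0x15]=0xb7

MEM[0x0d,0x1c,0x02,0x00,0x15] = 2e 1f de 5d b7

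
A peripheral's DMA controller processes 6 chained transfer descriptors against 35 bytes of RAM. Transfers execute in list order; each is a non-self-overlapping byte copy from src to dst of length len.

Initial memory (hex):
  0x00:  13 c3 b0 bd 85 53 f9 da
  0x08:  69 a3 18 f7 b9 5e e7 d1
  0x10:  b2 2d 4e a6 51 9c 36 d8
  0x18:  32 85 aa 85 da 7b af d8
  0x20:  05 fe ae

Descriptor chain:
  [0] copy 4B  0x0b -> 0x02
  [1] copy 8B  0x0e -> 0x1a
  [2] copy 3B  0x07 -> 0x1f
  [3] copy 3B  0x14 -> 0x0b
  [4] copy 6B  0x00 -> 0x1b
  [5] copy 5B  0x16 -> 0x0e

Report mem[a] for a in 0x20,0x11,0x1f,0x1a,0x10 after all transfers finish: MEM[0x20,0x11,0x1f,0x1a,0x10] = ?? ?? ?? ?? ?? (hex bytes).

  after D0: wrote 4B at 0x02 = f7b95ee7
  after D1: wrote 8B at 0x1a = e7d1b22d4ea6519c
  after D2: wrote 3B at 0x1f = da69a3
  after D3: wrote 3B at 0x0b = 519c36
  after D4: wrote 6B at 0x1b = 13c3f7b95ee7
  after D5: wrote 5B at 0x0e = 36d83285e7
query mem[0x20]=0xe7, mem[0x11]=0x85, mem[0x1f]=0x5e, mem[0x1a]=0xe7, mem[0x10]=0x32

MEM[0x20,0x11,0x1f,0x1a,0x10] = e7 85 5e e7 32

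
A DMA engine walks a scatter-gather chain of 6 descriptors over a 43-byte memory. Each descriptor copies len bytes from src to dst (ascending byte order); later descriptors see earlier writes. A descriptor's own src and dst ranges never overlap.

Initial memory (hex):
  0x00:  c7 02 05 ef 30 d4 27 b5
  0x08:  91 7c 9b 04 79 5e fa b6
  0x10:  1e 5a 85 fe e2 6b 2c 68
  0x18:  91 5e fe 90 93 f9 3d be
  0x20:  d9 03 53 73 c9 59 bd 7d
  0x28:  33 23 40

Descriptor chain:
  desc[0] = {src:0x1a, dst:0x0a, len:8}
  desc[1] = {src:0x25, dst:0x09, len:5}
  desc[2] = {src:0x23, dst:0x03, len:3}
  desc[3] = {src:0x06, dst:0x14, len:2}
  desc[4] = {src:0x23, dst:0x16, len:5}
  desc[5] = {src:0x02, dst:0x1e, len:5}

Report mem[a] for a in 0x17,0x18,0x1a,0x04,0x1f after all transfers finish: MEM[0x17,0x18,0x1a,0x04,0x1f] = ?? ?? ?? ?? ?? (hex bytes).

MEM[0x17,0x18,0x1a,0x04,0x1f] = c9 59 7d c9 73

#0 dst[0x0a+8] := {0xfe,0x90,0x93,0xf9,0x3d,0xbe,0xd9,0x03}
#1 dst[0x09+5] := {0x59,0xbd,0x7d,0x33,0x23}
#2 dst[0x03+3] := {0x73,0xc9,0x59}
#3 dst[0x14+2] := {0x27,0xb5}
#4 dst[0x16+5] := {0x73,0xc9,0x59,0xbd,0x7d}
#5 dst[0x1e+5] := {0x05,0x73,0xc9,0x59,0x27}
query mem[0x17]=0xc9, mem[0x18]=0x59, mem[0x1a]=0x7d, mem[0x04]=0xc9, mem[0x1f]=0x73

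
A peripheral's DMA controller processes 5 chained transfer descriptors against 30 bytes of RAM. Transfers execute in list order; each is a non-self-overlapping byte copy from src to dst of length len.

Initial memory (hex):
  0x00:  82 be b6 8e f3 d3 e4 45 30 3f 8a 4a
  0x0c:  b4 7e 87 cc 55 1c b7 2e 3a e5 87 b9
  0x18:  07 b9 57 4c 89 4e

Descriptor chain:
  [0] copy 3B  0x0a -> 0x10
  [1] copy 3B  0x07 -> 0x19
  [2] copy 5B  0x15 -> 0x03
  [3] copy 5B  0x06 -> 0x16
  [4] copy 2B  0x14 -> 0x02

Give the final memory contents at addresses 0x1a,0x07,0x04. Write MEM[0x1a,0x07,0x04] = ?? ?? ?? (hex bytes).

MEM[0x1a,0x07,0x04] = 8a 45 87

  after D0: wrote 3B at 0x10 = 8a4ab4
  after D1: wrote 3B at 0x19 = 45303f
  after D2: wrote 5B at 0x03 = e587b90745
  after D3: wrote 5B at 0x16 = 0745303f8a
  after D4: wrote 2B at 0x02 = 3ae5
query mem[0x1a]=0x8a, mem[0x07]=0x45, mem[0x04]=0x87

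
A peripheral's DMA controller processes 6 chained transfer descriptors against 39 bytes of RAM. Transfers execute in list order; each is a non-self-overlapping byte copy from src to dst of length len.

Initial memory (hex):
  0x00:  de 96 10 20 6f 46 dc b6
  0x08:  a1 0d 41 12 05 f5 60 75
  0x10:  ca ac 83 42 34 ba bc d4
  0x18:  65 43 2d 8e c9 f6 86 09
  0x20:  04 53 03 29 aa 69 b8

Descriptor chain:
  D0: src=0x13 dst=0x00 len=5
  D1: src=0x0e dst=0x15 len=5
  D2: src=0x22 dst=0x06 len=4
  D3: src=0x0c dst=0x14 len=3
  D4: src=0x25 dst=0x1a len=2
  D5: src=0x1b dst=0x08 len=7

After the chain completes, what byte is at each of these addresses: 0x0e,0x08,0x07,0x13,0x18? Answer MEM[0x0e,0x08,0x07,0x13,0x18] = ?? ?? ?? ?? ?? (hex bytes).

MEM[0x0e,0x08,0x07,0x13,0x18] = 53 b8 29 42 ac

#0 dst[0x00+5] := {0x42,0x34,0xba,0xbc,0xd4}
#1 dst[0x15+5] := {0x60,0x75,0xca,0xac,0x83}
#2 dst[0x06+4] := {0x03,0x29,0xaa,0x69}
#3 dst[0x14+3] := {0x05,0xf5,0x60}
#4 dst[0x1a+2] := {0x69,0xb8}
#5 dst[0x08+7] := {0xb8,0xc9,0xf6,0x86,0x09,0x04,0x53}
query mem[0x0e]=0x53, mem[0x08]=0xb8, mem[0x07]=0x29, mem[0x13]=0x42, mem[0x18]=0xac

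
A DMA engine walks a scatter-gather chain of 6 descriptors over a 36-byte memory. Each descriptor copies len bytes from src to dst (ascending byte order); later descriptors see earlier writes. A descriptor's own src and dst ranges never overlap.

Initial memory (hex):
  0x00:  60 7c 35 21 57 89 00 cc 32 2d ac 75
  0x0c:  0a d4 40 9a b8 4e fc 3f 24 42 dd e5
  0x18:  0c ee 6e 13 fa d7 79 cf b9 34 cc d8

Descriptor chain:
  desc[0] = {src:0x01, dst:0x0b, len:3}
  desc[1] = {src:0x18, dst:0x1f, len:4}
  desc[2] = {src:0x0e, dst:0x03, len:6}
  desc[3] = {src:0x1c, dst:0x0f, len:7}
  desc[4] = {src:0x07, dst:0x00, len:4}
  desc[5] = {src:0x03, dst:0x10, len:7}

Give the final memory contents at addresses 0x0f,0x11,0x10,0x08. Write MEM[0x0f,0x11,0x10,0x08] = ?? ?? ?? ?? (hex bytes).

MEM[0x0f,0x11,0x10,0x08] = fa 9a ac 3f

[0] 0x01->0x0b len=3 : 7c 35 21
[1] 0x18->0x1f len=4 : 0c ee 6e 13
[2] 0x0e->0x03 len=6 : 40 9a b8 4e fc 3f
[3] 0x1c->0x0f len=7 : fa d7 79 0c ee 6e 13
[4] 0x07->0x00 len=4 : fc 3f 2d ac
[5] 0x03->0x10 len=7 : ac 9a b8 4e fc 3f 2d
query mem[0x0f]=0xfa, mem[0x11]=0x9a, mem[0x10]=0xac, mem[0x08]=0x3f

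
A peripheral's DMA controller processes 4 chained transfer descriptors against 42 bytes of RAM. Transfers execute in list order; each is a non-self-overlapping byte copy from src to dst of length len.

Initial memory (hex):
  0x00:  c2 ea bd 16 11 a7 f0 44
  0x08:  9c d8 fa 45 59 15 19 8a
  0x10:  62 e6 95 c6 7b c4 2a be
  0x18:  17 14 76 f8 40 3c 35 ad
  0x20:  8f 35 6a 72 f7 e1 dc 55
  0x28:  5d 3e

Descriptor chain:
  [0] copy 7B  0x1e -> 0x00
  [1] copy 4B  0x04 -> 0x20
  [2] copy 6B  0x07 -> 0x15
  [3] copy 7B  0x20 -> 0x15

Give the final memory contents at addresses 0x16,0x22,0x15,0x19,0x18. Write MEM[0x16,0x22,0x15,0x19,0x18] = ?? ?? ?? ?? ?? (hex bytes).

#0 dst[0x00+7] := {0x35,0xad,0x8f,0x35,0x6a,0x72,0xf7}
#1 dst[0x20+4] := {0x6a,0x72,0xf7,0x44}
#2 dst[0x15+6] := {0x44,0x9c,0xd8,0xfa,0x45,0x59}
#3 dst[0x15+7] := {0x6a,0x72,0xf7,0x44,0xf7,0xe1,0xdc}
query mem[0x16]=0x72, mem[0x22]=0xf7, mem[0x15]=0x6a, mem[0x19]=0xf7, mem[0x18]=0x44

MEM[0x16,0x22,0x15,0x19,0x18] = 72 f7 6a f7 44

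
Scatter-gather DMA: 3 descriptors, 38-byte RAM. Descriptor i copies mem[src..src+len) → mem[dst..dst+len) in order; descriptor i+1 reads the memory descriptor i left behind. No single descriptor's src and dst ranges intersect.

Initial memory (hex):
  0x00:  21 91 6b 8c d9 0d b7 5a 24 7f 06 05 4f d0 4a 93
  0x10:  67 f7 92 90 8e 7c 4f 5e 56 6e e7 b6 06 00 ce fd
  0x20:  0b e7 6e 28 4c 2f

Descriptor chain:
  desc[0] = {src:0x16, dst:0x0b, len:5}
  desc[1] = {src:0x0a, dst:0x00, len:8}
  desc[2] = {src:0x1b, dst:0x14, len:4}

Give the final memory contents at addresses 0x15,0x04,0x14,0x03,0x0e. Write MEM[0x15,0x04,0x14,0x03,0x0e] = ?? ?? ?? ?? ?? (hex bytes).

D0: mem[0x0b..0x0f] <- [4f 5e 56 6e e7]
D1: mem[0x00..0x07] <- [06 4f 5e 56 6e e7 67 f7]
D2: mem[0x14..0x17] <- [b6 06 00 ce]
query mem[0x15]=0x06, mem[0x04]=0x6e, mem[0x14]=0xb6, mem[0x03]=0x56, mem[0x0e]=0x6e

MEM[0x15,0x04,0x14,0x03,0x0e] = 06 6e b6 56 6e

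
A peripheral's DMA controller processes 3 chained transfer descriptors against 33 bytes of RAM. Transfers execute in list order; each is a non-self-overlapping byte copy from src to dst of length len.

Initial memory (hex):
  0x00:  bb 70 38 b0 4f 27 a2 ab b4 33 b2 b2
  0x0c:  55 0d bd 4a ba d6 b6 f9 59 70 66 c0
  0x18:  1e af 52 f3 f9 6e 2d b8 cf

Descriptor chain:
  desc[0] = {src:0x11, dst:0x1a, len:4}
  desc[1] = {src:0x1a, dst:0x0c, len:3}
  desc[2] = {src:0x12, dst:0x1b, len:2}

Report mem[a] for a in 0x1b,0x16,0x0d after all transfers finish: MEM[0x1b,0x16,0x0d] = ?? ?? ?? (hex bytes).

[0] 0x11->0x1a len=4 : d6 b6 f9 59
[1] 0x1a->0x0c len=3 : d6 b6 f9
[2] 0x12->0x1b len=2 : b6 f9
query mem[0x1b]=0xb6, mem[0x16]=0x66, mem[0x0d]=0xb6

MEM[0x1b,0x16,0x0d] = b6 66 b6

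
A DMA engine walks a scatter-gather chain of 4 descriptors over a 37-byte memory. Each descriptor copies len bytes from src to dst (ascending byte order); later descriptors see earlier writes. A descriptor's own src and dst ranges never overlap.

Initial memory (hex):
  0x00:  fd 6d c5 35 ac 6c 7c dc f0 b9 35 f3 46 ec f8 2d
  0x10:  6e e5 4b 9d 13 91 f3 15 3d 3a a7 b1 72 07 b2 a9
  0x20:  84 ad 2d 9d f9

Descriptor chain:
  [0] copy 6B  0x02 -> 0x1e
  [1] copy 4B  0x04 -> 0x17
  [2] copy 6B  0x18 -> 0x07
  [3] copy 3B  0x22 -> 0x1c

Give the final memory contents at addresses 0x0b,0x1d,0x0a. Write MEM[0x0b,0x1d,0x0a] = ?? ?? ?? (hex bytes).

MEM[0x0b,0x1d,0x0a] = 72 dc b1

D0: mem[0x1e..0x23] <- [c5 35 ac 6c 7c dc]
D1: mem[0x17..0x1a] <- [ac 6c 7c dc]
D2: mem[0x07..0x0c] <- [6c 7c dc b1 72 07]
D3: mem[0x1c..0x1e] <- [7c dc f9]
query mem[0x0b]=0x72, mem[0x1d]=0xdc, mem[0x0a]=0xb1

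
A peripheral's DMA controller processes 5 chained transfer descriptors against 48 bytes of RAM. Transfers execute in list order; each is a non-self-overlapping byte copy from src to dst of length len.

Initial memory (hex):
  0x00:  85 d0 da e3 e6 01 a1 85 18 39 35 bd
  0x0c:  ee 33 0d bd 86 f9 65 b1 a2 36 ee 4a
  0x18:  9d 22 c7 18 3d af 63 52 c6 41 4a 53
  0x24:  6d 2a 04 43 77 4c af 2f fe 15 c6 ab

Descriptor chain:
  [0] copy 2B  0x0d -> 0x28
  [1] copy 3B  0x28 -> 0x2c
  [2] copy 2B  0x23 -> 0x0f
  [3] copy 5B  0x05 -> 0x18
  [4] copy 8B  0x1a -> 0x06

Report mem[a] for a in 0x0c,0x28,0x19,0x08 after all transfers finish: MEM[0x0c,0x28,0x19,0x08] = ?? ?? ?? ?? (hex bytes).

MEM[0x0c,0x28,0x19,0x08] = c6 33 a1 39

#0 dst[0x28+2] := {0x33,0x0d}
#1 dst[0x2c+3] := {0x33,0x0d,0xaf}
#2 dst[0x0f+2] := {0x53,0x6d}
#3 dst[0x18+5] := {0x01,0xa1,0x85,0x18,0x39}
#4 dst[0x06+8] := {0x85,0x18,0x39,0xaf,0x63,0x52,0xc6,0x41}
query mem[0x0c]=0xc6, mem[0x28]=0x33, mem[0x19]=0xa1, mem[0x08]=0x39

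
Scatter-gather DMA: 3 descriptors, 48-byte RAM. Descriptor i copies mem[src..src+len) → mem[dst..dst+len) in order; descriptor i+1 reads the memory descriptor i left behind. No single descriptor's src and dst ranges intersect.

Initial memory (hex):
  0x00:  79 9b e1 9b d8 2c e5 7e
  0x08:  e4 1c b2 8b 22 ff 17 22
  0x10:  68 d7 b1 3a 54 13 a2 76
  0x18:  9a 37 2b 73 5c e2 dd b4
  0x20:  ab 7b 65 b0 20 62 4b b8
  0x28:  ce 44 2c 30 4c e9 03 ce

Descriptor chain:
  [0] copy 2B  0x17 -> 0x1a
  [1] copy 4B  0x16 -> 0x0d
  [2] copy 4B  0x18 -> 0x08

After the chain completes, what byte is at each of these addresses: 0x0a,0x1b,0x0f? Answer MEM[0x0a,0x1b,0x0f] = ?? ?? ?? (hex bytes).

  after D0: wrote 2B at 0x1a = 769a
  after D1: wrote 4B at 0x0d = a2769a37
  after D2: wrote 4B at 0x08 = 9a37769a
query mem[0x0a]=0x76, mem[0x1b]=0x9a, mem[0x0f]=0x9a

MEM[0x0a,0x1b,0x0f] = 76 9a 9a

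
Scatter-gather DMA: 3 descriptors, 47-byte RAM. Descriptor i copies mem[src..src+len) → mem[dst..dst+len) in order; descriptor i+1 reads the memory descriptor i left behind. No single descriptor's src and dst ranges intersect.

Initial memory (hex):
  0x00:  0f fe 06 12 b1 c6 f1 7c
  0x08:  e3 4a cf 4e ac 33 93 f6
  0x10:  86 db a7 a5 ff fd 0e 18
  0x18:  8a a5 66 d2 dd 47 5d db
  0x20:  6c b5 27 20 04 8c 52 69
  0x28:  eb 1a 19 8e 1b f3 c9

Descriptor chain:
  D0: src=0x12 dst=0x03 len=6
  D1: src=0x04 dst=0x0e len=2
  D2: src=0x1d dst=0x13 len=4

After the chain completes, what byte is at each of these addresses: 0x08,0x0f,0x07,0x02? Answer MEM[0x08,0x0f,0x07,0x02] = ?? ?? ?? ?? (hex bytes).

D0: mem[0x03..0x08] <- [a7 a5 ff fd 0e 18]
D1: mem[0x0e..0x0f] <- [a5 ff]
D2: mem[0x13..0x16] <- [47 5d db 6c]
query mem[0x08]=0x18, mem[0x0f]=0xff, mem[0x07]=0x0e, mem[0x02]=0x06

MEM[0x08,0x0f,0x07,0x02] = 18 ff 0e 06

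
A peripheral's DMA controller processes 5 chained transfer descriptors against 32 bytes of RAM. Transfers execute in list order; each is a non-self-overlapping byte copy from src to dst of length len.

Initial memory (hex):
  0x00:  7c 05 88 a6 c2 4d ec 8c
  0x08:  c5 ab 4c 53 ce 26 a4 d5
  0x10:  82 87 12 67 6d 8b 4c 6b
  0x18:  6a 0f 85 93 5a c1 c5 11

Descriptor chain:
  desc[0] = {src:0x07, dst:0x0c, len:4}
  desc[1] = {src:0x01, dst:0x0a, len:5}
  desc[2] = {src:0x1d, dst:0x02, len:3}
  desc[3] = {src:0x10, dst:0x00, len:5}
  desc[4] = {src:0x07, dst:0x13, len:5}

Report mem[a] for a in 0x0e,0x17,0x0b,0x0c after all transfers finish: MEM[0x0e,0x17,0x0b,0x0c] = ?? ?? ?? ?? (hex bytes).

D0: mem[0x0c..0x0f] <- [8c c5 ab 4c]
D1: mem[0x0a..0x0e] <- [05 88 a6 c2 4d]
D2: mem[0x02..0x04] <- [c1 c5 11]
D3: mem[0x00..0x04] <- [82 87 12 67 6d]
D4: mem[0x13..0x17] <- [8c c5 ab 05 88]
query mem[0x0e]=0x4d, mem[0x17]=0x88, mem[0x0b]=0x88, mem[0x0c]=0xa6

MEM[0x0e,0x17,0x0b,0x0c] = 4d 88 88 a6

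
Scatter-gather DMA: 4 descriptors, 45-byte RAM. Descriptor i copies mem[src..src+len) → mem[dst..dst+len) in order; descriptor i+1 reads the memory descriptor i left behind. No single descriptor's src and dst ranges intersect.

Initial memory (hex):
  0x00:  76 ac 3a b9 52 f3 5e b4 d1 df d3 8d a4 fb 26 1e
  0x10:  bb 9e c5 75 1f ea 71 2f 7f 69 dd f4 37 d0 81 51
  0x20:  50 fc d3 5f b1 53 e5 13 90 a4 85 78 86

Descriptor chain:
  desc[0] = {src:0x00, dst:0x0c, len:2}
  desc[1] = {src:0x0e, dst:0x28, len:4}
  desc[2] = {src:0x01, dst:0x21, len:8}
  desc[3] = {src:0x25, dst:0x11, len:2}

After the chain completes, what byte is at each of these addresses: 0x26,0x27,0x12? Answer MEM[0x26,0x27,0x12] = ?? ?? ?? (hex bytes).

MEM[0x26,0x27,0x12] = 5e b4 5e

[0] 0x00->0x0c len=2 : 76 ac
[1] 0x0e->0x28 len=4 : 26 1e bb 9e
[2] 0x01->0x21 len=8 : ac 3a b9 52 f3 5e b4 d1
[3] 0x25->0x11 len=2 : f3 5e
query mem[0x26]=0x5e, mem[0x27]=0xb4, mem[0x12]=0x5e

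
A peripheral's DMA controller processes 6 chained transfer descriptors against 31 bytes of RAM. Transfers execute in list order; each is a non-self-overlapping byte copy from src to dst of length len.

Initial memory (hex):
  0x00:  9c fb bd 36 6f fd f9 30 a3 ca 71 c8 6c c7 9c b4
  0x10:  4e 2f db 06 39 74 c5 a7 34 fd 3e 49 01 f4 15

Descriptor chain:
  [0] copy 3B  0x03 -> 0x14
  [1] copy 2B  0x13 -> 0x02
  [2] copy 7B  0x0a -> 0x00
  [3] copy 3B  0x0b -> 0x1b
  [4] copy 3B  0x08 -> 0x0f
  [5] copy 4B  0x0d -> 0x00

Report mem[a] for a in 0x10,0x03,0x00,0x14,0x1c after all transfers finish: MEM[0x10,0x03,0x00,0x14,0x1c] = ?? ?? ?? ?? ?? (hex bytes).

MEM[0x10,0x03,0x00,0x14,0x1c] = ca ca c7 36 6c

[0] 0x03->0x14 len=3 : 36 6f fd
[1] 0x13->0x02 len=2 : 06 36
[2] 0x0a->0x00 len=7 : 71 c8 6c c7 9c b4 4e
[3] 0x0b->0x1b len=3 : c8 6c c7
[4] 0x08->0x0f len=3 : a3 ca 71
[5] 0x0d->0x00 len=4 : c7 9c a3 ca
query mem[0x10]=0xca, mem[0x03]=0xca, mem[0x00]=0xc7, mem[0x14]=0x36, mem[0x1c]=0x6c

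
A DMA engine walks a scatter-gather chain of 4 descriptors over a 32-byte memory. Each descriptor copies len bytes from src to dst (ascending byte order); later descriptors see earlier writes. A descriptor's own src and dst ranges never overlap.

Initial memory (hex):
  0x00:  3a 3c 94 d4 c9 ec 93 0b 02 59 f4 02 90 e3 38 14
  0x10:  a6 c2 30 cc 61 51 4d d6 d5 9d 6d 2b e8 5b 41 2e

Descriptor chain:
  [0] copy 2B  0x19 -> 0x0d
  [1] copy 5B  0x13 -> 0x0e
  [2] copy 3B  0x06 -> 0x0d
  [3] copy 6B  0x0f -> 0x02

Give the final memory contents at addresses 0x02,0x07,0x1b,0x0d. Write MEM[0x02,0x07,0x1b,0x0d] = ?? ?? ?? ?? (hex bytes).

MEM[0x02,0x07,0x1b,0x0d] = 02 61 2b 93

#0 dst[0x0d+2] := {0x9d,0x6d}
#1 dst[0x0e+5] := {0xcc,0x61,0x51,0x4d,0xd6}
#2 dst[0x0d+3] := {0x93,0x0b,0x02}
#3 dst[0x02+6] := {0x02,0x51,0x4d,0xd6,0xcc,0x61}
query mem[0x02]=0x02, mem[0x07]=0x61, mem[0x1b]=0x2b, mem[0x0d]=0x93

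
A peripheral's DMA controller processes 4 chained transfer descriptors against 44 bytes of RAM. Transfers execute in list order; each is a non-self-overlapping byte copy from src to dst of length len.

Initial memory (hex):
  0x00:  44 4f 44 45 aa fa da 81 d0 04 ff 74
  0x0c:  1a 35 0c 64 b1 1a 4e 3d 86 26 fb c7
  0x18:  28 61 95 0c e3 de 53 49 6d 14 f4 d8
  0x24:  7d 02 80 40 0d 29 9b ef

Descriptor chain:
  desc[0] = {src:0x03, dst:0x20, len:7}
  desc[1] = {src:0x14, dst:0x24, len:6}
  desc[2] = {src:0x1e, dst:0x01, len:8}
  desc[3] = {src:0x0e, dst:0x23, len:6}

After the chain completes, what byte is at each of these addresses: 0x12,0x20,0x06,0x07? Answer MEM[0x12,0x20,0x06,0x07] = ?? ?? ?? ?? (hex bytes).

  after D0: wrote 7B at 0x20 = 45aafada81d004
  after D1: wrote 6B at 0x24 = 8626fbc72861
  after D2: wrote 8B at 0x01 = 534945aafada8626
  after D3: wrote 6B at 0x23 = 0c64b11a4e3d
query mem[0x12]=0x4e, mem[0x20]=0x45, mem[0x06]=0xda, mem[0x07]=0x86

MEM[0x12,0x20,0x06,0x07] = 4e 45 da 86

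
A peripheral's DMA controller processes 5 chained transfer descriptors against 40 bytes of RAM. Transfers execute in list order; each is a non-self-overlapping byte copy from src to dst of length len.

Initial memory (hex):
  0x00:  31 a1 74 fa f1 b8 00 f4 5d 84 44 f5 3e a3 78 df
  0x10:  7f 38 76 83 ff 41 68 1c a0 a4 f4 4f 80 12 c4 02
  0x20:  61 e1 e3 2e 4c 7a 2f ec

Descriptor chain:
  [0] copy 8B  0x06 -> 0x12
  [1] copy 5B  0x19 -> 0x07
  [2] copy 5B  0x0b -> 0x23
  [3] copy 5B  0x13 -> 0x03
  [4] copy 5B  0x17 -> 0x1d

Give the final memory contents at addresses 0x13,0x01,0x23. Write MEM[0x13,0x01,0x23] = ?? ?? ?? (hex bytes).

MEM[0x13,0x01,0x23] = f4 a1 12

D0: mem[0x12..0x19] <- [00 f4 5d 84 44 f5 3e a3]
D1: mem[0x07..0x0b] <- [a3 f4 4f 80 12]
D2: mem[0x23..0x27] <- [12 3e a3 78 df]
D3: mem[0x03..0x07] <- [f4 5d 84 44 f5]
D4: mem[0x1d..0x21] <- [f5 3e a3 f4 4f]
query mem[0x13]=0xf4, mem[0x01]=0xa1, mem[0x23]=0x12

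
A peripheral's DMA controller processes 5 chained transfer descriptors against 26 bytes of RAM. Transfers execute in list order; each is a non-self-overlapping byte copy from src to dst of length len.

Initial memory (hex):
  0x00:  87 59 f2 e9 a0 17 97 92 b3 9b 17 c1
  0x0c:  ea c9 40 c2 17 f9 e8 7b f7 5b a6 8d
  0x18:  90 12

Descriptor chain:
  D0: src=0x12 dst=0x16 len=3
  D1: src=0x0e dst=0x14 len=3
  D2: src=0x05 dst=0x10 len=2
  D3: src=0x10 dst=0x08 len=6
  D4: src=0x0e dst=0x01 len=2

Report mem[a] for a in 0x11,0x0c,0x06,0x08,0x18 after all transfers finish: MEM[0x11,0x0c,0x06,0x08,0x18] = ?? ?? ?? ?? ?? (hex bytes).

MEM[0x11,0x0c,0x06,0x08,0x18] = 97 40 97 17 f7

  after D0: wrote 3B at 0x16 = e87bf7
  after D1: wrote 3B at 0x14 = 40c217
  after D2: wrote 2B at 0x10 = 1797
  after D3: wrote 6B at 0x08 = 1797e87b40c2
  after D4: wrote 2B at 0x01 = 40c2
query mem[0x11]=0x97, mem[0x0c]=0x40, mem[0x06]=0x97, mem[0x08]=0x17, mem[0x18]=0xf7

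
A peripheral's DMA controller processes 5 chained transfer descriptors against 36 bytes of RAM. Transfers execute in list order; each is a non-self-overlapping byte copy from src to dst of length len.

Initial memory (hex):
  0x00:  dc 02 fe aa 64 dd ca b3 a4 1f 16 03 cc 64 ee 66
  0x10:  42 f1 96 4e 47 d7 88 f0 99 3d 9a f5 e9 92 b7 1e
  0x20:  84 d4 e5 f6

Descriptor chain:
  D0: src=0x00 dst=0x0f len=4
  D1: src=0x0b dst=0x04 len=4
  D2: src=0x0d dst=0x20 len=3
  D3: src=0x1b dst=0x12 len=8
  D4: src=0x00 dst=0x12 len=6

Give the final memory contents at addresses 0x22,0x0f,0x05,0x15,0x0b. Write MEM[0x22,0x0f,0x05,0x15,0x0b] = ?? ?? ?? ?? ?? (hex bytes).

  after D0: wrote 4B at 0x0f = dc02feaa
  after D1: wrote 4B at 0x04 = 03cc64ee
  after D2: wrote 3B at 0x20 = 64eedc
  after D3: wrote 8B at 0x12 = f5e992b71e64eedc
  after D4: wrote 6B at 0x12 = dc02feaa03cc
query mem[0x22]=0xdc, mem[0x0f]=0xdc, mem[0x05]=0xcc, mem[0x15]=0xaa, mem[0x0b]=0x03

MEM[0x22,0x0f,0x05,0x15,0x0b] = dc dc cc aa 03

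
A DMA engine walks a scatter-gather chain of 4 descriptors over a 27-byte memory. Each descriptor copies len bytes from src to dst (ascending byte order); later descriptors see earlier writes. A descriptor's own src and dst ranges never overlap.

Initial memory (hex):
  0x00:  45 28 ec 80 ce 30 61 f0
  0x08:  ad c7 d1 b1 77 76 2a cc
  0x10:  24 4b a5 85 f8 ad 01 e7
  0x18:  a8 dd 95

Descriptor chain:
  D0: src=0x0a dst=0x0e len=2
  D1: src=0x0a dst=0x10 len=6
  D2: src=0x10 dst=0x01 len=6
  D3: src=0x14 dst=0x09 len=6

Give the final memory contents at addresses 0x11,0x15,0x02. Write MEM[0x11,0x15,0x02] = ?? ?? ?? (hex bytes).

MEM[0x11,0x15,0x02] = b1 b1 b1

[0] 0x0a->0x0e len=2 : d1 b1
[1] 0x0a->0x10 len=6 : d1 b1 77 76 d1 b1
[2] 0x10->0x01 len=6 : d1 b1 77 76 d1 b1
[3] 0x14->0x09 len=6 : d1 b1 01 e7 a8 dd
query mem[0x11]=0xb1, mem[0x15]=0xb1, mem[0x02]=0xb1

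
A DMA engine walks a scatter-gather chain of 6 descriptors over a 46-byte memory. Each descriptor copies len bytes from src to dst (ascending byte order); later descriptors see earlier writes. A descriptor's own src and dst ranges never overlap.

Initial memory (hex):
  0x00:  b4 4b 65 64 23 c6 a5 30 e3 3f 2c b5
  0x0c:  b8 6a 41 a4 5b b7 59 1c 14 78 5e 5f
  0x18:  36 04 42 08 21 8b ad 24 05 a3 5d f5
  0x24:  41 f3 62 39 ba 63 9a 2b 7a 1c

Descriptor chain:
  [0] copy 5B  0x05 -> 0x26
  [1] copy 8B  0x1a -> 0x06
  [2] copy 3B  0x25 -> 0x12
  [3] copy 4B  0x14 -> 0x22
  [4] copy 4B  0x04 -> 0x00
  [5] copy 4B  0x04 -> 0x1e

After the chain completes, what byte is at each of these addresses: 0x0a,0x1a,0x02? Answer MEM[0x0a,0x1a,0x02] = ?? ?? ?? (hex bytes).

MEM[0x0a,0x1a,0x02] = ad 42 42

[0] 0x05->0x26 len=5 : c6 a5 30 e3 3f
[1] 0x1a->0x06 len=8 : 42 08 21 8b ad 24 05 a3
[2] 0x25->0x12 len=3 : f3 c6 a5
[3] 0x14->0x22 len=4 : a5 78 5e 5f
[4] 0x04->0x00 len=4 : 23 c6 42 08
[5] 0x04->0x1e len=4 : 23 c6 42 08
query mem[0x0a]=0xad, mem[0x1a]=0x42, mem[0x02]=0x42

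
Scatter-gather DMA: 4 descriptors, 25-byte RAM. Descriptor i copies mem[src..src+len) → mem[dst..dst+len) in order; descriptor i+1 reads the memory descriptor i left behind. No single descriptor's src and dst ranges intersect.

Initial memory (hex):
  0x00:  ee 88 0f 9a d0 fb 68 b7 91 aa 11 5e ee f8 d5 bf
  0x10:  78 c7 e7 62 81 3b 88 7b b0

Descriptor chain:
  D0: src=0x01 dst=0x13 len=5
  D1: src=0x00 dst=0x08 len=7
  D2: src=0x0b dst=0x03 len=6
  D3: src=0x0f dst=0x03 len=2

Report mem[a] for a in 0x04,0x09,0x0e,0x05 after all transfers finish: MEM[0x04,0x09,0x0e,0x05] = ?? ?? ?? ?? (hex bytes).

MEM[0x04,0x09,0x0e,0x05] = 78 88 68 fb

[0] 0x01->0x13 len=5 : 88 0f 9a d0 fb
[1] 0x00->0x08 len=7 : ee 88 0f 9a d0 fb 68
[2] 0x0b->0x03 len=6 : 9a d0 fb 68 bf 78
[3] 0x0f->0x03 len=2 : bf 78
query mem[0x04]=0x78, mem[0x09]=0x88, mem[0x0e]=0x68, mem[0x05]=0xfb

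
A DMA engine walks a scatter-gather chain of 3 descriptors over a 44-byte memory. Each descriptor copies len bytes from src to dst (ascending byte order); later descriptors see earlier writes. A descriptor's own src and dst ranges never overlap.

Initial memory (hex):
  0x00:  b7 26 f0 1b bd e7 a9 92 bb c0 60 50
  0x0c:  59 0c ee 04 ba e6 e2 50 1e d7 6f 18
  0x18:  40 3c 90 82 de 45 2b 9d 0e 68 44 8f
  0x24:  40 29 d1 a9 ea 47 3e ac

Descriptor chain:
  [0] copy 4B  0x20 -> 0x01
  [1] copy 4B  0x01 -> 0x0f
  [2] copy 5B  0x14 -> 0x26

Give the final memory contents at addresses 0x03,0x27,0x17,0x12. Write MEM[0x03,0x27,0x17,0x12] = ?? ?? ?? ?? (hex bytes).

#0 dst[0x01+4] := {0x0e,0x68,0x44,0x8f}
#1 dst[0x0f+4] := {0x0e,0x68,0x44,0x8f}
#2 dst[0x26+5] := {0x1e,0xd7,0x6f,0x18,0x40}
query mem[0x03]=0x44, mem[0x27]=0xd7, mem[0x17]=0x18, mem[0x12]=0x8f

MEM[0x03,0x27,0x17,0x12] = 44 d7 18 8f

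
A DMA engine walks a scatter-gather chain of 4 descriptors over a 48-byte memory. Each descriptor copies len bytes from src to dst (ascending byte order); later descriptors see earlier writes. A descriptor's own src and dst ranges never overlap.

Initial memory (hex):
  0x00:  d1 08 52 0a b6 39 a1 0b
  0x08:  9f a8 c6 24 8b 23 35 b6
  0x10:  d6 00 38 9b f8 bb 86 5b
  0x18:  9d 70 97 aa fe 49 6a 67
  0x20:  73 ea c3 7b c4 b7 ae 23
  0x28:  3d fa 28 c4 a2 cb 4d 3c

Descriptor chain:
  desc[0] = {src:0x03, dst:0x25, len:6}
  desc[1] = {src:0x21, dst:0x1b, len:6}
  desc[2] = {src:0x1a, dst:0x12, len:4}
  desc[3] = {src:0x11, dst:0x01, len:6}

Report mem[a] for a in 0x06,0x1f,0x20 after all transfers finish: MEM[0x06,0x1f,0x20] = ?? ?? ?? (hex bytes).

MEM[0x06,0x1f,0x20] = 86 0a b6

[0] 0x03->0x25 len=6 : 0a b6 39 a1 0b 9f
[1] 0x21->0x1b len=6 : ea c3 7b c4 0a b6
[2] 0x1a->0x12 len=4 : 97 ea c3 7b
[3] 0x11->0x01 len=6 : 00 97 ea c3 7b 86
query mem[0x06]=0x86, mem[0x1f]=0x0a, mem[0x20]=0xb6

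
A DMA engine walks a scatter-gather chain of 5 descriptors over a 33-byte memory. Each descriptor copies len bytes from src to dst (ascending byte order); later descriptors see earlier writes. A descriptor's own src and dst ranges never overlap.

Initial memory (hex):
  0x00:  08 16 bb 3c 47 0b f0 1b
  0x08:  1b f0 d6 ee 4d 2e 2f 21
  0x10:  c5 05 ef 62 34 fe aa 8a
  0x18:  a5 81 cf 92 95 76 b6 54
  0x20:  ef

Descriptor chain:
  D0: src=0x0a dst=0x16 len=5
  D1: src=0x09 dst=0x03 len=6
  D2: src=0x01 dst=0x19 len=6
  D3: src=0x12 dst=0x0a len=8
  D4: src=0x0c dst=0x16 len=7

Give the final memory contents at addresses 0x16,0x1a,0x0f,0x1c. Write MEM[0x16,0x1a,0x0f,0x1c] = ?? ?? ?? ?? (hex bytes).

  after D0: wrote 5B at 0x16 = d6ee4d2e2f
  after D1: wrote 6B at 0x03 = f0d6ee4d2e2f
  after D2: wrote 6B at 0x19 = 16bbf0d6ee4d
  after D3: wrote 8B at 0x0a = ef6234fed6ee4d16
  after D4: wrote 7B at 0x16 = 34fed6ee4d16ef
query mem[0x16]=0x34, mem[0x1a]=0x4d, mem[0x0f]=0xee, mem[0x1c]=0xef

MEM[0x16,0x1a,0x0f,0x1c] = 34 4d ee ef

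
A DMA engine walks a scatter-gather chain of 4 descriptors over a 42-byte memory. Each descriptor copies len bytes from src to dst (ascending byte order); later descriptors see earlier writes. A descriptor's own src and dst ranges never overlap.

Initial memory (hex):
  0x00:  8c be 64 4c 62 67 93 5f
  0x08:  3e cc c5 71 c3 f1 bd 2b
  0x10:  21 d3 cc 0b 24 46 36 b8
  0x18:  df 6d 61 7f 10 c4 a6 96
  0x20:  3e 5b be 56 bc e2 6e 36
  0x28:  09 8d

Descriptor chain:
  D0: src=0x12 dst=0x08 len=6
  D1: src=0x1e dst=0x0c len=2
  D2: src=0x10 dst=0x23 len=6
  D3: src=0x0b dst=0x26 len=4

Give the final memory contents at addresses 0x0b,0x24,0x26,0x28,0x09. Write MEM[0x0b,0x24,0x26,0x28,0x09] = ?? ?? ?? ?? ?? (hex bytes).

D0: mem[0x08..0x0d] <- [cc 0b 24 46 36 b8]
D1: mem[0x0c..0x0d] <- [a6 96]
D2: mem[0x23..0x28] <- [21 d3 cc 0b 24 46]
D3: mem[0x26..0x29] <- [46 a6 96 bd]
query mem[0x0b]=0x46, mem[0x24]=0xd3, mem[0x26]=0x46, mem[0x28]=0x96, mem[0x09]=0x0b

MEM[0x0b,0x24,0x26,0x28,0x09] = 46 d3 46 96 0b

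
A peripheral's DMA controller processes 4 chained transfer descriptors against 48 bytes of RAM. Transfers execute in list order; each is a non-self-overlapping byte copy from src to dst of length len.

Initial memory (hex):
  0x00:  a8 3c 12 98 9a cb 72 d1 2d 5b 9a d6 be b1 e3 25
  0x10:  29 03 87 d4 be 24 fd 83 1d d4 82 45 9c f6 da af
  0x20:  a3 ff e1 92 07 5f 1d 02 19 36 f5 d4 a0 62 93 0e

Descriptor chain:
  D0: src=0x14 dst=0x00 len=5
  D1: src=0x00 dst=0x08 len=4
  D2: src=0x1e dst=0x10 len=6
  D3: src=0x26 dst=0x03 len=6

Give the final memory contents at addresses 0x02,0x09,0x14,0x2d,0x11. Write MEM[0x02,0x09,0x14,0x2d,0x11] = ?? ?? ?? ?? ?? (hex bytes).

MEM[0x02,0x09,0x14,0x2d,0x11] = fd 24 e1 62 af

#0 dst[0x00+5] := {0xbe,0x24,0xfd,0x83,0x1d}
#1 dst[0x08+4] := {0xbe,0x24,0xfd,0x83}
#2 dst[0x10+6] := {0xda,0xaf,0xa3,0xff,0xe1,0x92}
#3 dst[0x03+6] := {0x1d,0x02,0x19,0x36,0xf5,0xd4}
query mem[0x02]=0xfd, mem[0x09]=0x24, mem[0x14]=0xe1, mem[0x2d]=0x62, mem[0x11]=0xaf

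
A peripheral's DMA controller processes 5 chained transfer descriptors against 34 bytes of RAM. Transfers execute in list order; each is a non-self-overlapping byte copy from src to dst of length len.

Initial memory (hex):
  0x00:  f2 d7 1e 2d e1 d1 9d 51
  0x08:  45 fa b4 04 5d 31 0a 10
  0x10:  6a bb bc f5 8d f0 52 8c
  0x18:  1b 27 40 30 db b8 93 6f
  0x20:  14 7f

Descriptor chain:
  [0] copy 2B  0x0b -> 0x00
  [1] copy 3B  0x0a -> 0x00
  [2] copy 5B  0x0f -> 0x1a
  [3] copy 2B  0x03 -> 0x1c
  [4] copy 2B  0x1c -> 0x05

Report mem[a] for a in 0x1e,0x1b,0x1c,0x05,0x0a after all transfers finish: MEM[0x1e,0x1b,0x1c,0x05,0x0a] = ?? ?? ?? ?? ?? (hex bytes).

[0] 0x0b->0x00 len=2 : 04 5d
[1] 0x0a->0x00 len=3 : b4 04 5d
[2] 0x0f->0x1a len=5 : 10 6a bb bc f5
[3] 0x03->0x1c len=2 : 2d e1
[4] 0x1c->0x05 len=2 : 2d e1
query mem[0x1e]=0xf5, mem[0x1b]=0x6a, mem[0x1c]=0x2d, mem[0x05]=0x2d, mem[0x0a]=0xb4

MEM[0x1e,0x1b,0x1c,0x05,0x0a] = f5 6a 2d 2d b4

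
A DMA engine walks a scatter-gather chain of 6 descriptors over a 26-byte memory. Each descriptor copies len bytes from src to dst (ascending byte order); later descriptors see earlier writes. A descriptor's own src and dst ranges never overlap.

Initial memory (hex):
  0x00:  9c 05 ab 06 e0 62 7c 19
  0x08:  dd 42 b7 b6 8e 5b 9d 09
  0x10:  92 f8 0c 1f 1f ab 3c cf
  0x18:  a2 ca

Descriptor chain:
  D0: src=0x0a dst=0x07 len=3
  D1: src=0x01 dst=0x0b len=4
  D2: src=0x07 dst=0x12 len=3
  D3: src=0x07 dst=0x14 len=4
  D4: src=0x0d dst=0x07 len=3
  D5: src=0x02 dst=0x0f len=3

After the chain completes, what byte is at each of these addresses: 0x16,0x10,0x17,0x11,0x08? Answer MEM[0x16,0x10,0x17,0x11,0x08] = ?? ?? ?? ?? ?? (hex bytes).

MEM[0x16,0x10,0x17,0x11,0x08] = 8e 06 b7 e0 e0

  after D0: wrote 3B at 0x07 = b7b68e
  after D1: wrote 4B at 0x0b = 05ab06e0
  after D2: wrote 3B at 0x12 = b7b68e
  after D3: wrote 4B at 0x14 = b7b68eb7
  after D4: wrote 3B at 0x07 = 06e009
  after D5: wrote 3B at 0x0f = ab06e0
query mem[0x16]=0x8e, mem[0x10]=0x06, mem[0x17]=0xb7, mem[0x11]=0xe0, mem[0x08]=0xe0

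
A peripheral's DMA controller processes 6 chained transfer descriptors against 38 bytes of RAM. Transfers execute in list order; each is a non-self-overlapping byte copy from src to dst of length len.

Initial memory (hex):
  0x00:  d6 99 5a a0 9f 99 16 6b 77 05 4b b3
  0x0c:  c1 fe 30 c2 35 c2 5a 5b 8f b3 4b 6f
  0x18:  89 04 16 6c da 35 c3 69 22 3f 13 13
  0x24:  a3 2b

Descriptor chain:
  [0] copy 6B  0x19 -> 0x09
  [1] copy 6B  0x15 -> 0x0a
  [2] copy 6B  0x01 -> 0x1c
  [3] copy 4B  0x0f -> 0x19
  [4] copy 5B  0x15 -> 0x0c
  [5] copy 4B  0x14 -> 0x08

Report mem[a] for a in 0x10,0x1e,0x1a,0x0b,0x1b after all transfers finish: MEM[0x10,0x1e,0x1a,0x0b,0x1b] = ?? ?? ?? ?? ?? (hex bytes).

  after D0: wrote 6B at 0x09 = 04166cda35c3
  after D1: wrote 6B at 0x0a = b34b6f890416
  after D2: wrote 6B at 0x1c = 995aa09f9916
  after D3: wrote 4B at 0x19 = 1635c25a
  after D4: wrote 5B at 0x0c = b34b6f8916
  after D5: wrote 4B at 0x08 = 8fb34b6f
query mem[0x10]=0x16, mem[0x1e]=0xa0, mem[0x1a]=0x35, mem[0x0b]=0x6f, mem[0x1b]=0xc2

MEM[0x10,0x1e,0x1a,0x0b,0x1b] = 16 a0 35 6f c2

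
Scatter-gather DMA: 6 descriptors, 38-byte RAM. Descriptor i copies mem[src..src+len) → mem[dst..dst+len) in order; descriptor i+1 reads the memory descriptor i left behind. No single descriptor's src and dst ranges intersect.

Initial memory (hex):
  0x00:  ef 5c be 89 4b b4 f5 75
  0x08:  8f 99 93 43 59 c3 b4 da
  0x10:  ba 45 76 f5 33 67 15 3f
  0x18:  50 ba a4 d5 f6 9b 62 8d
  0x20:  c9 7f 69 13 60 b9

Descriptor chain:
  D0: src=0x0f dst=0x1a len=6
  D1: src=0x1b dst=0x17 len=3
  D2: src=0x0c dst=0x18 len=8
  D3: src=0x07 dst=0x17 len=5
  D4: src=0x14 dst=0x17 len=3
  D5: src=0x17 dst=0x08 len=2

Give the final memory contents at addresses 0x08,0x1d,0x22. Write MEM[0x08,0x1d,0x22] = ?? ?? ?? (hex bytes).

[0] 0x0f->0x1a len=6 : da ba 45 76 f5 33
[1] 0x1b->0x17 len=3 : ba 45 76
[2] 0x0c->0x18 len=8 : 59 c3 b4 da ba 45 76 f5
[3] 0x07->0x17 len=5 : 75 8f 99 93 43
[4] 0x14->0x17 len=3 : 33 67 15
[5] 0x17->0x08 len=2 : 33 67
query mem[0x08]=0x33, mem[0x1d]=0x45, mem[0x22]=0x69

MEM[0x08,0x1d,0x22] = 33 45 69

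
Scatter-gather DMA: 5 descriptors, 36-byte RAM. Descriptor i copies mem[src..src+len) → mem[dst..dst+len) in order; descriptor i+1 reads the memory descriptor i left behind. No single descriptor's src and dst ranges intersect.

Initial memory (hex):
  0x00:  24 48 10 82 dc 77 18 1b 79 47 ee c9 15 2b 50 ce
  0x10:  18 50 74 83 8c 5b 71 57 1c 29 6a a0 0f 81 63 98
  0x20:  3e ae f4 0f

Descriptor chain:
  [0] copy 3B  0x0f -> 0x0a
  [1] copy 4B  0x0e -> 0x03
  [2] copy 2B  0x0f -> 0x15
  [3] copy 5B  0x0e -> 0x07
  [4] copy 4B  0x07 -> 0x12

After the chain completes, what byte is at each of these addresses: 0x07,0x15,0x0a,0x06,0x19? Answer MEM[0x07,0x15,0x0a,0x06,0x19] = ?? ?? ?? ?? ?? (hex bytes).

MEM[0x07,0x15,0x0a,0x06,0x19] = 50 50 50 50 29

D0: mem[0x0a..0x0c] <- [ce 18 50]
D1: mem[0x03..0x06] <- [50 ce 18 50]
D2: mem[0x15..0x16] <- [ce 18]
D3: mem[0x07..0x0b] <- [50 ce 18 50 74]
D4: mem[0x12..0x15] <- [50 ce 18 50]
query mem[0x07]=0x50, mem[0x15]=0x50, mem[0x0a]=0x50, mem[0x06]=0x50, mem[0x19]=0x29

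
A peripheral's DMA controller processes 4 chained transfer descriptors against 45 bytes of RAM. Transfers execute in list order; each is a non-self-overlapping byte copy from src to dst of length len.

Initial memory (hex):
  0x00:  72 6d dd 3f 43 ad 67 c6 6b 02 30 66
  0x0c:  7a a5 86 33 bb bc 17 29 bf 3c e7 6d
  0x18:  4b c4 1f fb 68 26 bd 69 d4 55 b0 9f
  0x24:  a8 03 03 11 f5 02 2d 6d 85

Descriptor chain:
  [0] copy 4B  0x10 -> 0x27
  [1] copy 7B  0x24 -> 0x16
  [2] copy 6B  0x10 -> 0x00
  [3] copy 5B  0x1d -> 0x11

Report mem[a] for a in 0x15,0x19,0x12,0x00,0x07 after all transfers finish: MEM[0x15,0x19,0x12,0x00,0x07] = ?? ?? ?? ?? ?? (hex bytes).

MEM[0x15,0x19,0x12,0x00,0x07] = 55 bb bd bb c6

D0: mem[0x27..0x2a] <- [bb bc 17 29]
D1: mem[0x16..0x1c] <- [a8 03 03 bb bc 17 29]
D2: mem[0x00..0x05] <- [bb bc 17 29 bf 3c]
D3: mem[0x11..0x15] <- [26 bd 69 d4 55]
query mem[0x15]=0x55, mem[0x19]=0xbb, mem[0x12]=0xbd, mem[0x00]=0xbb, mem[0x07]=0xc6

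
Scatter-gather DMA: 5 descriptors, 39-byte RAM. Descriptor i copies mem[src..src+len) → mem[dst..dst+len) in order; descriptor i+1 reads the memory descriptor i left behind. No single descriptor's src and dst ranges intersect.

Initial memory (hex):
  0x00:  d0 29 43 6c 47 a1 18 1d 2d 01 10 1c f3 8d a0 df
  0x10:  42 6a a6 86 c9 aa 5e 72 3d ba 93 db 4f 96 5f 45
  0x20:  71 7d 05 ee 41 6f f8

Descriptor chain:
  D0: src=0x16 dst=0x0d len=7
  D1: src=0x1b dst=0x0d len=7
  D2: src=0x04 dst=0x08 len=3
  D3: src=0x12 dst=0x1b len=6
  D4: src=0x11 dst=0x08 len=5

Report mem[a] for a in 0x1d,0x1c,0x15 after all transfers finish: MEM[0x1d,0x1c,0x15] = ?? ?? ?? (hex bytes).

MEM[0x1d,0x1c,0x15] = c9 7d aa

  after D0: wrote 7B at 0x0d = 5e723dba93db4f
  after D1: wrote 7B at 0x0d = db4f965f45717d
  after D2: wrote 3B at 0x08 = 47a118
  after D3: wrote 6B at 0x1b = 717dc9aa5e72
  after D4: wrote 5B at 0x08 = 45717dc9aa
query mem[0x1d]=0xc9, mem[0x1c]=0x7d, mem[0x15]=0xaa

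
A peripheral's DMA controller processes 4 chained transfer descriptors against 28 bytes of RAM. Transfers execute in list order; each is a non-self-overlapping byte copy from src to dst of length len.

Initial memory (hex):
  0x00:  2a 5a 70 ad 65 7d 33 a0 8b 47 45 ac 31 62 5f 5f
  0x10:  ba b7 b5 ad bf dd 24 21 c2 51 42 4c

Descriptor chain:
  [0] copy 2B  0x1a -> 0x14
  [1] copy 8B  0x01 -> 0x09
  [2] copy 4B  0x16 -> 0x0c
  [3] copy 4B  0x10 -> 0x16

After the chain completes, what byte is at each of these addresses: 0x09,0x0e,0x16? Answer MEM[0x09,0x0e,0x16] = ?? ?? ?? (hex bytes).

  after D0: wrote 2B at 0x14 = 424c
  after D1: wrote 8B at 0x09 = 5a70ad657d33a08b
  after D2: wrote 4B at 0x0c = 2421c251
  after D3: wrote 4B at 0x16 = 8bb7b5ad
query mem[0x09]=0x5a, mem[0x0e]=0xc2, mem[0x16]=0x8b

MEM[0x09,0x0e,0x16] = 5a c2 8b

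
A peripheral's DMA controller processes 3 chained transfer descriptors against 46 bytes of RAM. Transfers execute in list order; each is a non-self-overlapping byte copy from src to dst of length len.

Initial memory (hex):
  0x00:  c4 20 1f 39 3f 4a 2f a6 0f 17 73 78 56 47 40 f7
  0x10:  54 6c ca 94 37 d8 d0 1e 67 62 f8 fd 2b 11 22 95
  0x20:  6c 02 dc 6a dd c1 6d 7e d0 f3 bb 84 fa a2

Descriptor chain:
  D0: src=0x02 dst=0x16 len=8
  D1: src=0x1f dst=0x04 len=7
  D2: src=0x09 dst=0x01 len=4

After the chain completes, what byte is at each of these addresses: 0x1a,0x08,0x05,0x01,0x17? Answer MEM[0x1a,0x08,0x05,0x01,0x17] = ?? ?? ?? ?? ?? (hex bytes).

#0 dst[0x16+8] := {0x1f,0x39,0x3f,0x4a,0x2f,0xa6,0x0f,0x17}
#1 dst[0x04+7] := {0x95,0x6c,0x02,0xdc,0x6a,0xdd,0xc1}
#2 dst[0x01+4] := {0xdd,0xc1,0x78,0x56}
query mem[0x1a]=0x2f, mem[0x08]=0x6a, mem[0x05]=0x6c, mem[0x01]=0xdd, mem[0x17]=0x39

MEM[0x1a,0x08,0x05,0x01,0x17] = 2f 6a 6c dd 39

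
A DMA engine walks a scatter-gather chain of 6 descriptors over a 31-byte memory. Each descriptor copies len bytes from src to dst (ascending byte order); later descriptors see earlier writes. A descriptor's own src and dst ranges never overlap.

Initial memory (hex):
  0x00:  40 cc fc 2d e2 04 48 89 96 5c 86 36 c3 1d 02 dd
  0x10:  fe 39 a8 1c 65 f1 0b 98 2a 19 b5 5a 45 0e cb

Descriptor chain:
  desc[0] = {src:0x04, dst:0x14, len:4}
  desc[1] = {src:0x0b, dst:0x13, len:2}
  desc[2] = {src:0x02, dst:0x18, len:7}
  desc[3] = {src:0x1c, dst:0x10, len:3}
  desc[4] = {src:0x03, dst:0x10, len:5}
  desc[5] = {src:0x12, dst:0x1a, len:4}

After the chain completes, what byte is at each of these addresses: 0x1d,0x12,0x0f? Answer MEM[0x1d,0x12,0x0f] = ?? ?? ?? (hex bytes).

D0: mem[0x14..0x17] <- [e2 04 48 89]
D1: mem[0x13..0x14] <- [36 c3]
D2: mem[0x18..0x1e] <- [fc 2d e2 04 48 89 96]
D3: mem[0x10..0x12] <- [48 89 96]
D4: mem[0x10..0x14] <- [2d e2 04 48 89]
D5: mem[0x1a..0x1d] <- [04 48 89 04]
query mem[0x1d]=0x04, mem[0x12]=0x04, mem[0x0f]=0xdd

MEM[0x1d,0x12,0x0f] = 04 04 dd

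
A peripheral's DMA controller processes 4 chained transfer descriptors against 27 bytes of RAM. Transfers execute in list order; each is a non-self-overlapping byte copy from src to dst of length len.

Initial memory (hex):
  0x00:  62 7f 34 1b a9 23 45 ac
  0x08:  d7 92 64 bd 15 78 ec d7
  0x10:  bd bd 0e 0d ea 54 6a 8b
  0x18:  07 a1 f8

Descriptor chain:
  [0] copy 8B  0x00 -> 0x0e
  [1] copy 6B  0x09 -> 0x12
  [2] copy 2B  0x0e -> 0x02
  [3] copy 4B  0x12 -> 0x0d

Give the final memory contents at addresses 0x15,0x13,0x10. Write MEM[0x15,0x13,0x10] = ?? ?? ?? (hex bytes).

MEM[0x15,0x13,0x10] = 15 64 15

#0 dst[0x0e+8] := {0x62,0x7f,0x34,0x1b,0xa9,0x23,0x45,0xac}
#1 dst[0x12+6] := {0x92,0x64,0xbd,0x15,0x78,0x62}
#2 dst[0x02+2] := {0x62,0x7f}
#3 dst[0x0d+4] := {0x92,0x64,0xbd,0x15}
query mem[0x15]=0x15, mem[0x13]=0x64, mem[0x10]=0x15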